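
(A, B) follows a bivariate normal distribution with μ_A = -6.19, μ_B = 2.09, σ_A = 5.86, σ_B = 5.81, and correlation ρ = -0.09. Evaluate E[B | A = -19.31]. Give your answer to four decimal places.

3.2607

E[B | A=x] = μ_B + ρ(σ_B/σ_A)(x − μ_A) for jointly normal variables.
E[B | A=-19.31] = 2.09 + (-0.09)·(5.81/5.86)·(-19.31 − (-6.19)) = 2.09 + (-0.089232)·(-13.12) = 3.2607.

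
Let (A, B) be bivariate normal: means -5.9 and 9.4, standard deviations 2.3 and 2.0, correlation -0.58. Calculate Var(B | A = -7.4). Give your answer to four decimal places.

2.6544

The conditional variance in a bivariate normal is σ_B²(1 − ρ²), independent of x.
Var(B | A=-7.4) = (2.0)²·(1 − (-0.58)²) = 4·0.6636 = 2.6544.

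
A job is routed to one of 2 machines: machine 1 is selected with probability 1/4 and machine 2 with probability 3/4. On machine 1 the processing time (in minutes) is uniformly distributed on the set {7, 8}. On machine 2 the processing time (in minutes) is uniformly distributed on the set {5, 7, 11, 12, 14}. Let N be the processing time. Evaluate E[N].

369/40

E[N | machine 1] = (7+8)/2 = 15/2.
E[N | machine 2] = (5+7+11+12+14)/5 = 49/5.
E[N] = (1/4)·(15/2) + (3/4)·(49/5) = 369/40.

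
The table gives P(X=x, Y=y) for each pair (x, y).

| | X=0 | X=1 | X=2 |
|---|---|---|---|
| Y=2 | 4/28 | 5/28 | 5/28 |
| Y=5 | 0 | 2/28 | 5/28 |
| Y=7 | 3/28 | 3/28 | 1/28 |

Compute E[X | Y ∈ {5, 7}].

17/14

P(Y ∈ {5, 7}) = 1/2.
Σ X·P over the event = 0·(3/28) + 1·(2/28) + 1·(3/28) + 2·(5/28) + 2·(1/28) = 17/28.
E[X | Y ∈ {5, 7}] = (17/28) / (1/2) = 17/14.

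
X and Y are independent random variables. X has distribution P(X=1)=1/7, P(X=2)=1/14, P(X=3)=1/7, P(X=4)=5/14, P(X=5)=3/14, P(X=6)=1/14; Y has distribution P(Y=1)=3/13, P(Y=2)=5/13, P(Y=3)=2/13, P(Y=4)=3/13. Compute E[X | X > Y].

P(X > Y) = 121/182.
Summing X·P(x,y) over outcomes with X > Y gives 527/182.
E[X | X > Y] = (527/182) / (121/182) = 527/121.

527/121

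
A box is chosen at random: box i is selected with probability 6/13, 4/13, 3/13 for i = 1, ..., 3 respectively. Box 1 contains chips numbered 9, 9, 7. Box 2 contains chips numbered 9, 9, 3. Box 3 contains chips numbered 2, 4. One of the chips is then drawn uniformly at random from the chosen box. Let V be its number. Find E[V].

87/13

E[V | box 1] = (9+9+7)/3 = 25/3.
E[V | box 2] = (9+9+3)/3 = 7.
E[V | box 3] = (2+4)/2 = 3.
E[V] = (6/13)·(25/3) + (4/13)·(7) + (3/13)·(3) = 87/13.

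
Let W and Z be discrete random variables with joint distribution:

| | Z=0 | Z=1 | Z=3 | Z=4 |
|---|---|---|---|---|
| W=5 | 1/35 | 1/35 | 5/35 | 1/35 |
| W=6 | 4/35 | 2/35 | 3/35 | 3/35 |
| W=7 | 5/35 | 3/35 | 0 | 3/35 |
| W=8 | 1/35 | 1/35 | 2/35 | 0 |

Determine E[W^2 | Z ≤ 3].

P(Z ≤ 3) = 4/5.
Summing W^2·P(W=x,Z=y) over the conditioning event gives 1147/35.
E[W^2 | Z ≤ 3] = (1147/35) / (4/5) = 1147/28.

1147/28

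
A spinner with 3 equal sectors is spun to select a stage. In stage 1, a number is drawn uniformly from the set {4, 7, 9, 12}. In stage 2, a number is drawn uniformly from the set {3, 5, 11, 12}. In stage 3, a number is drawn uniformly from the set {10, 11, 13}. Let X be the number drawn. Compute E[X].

E[X | stage 1] = (4+7+9+12)/4 = 8.
E[X | stage 2] = (3+5+11+12)/4 = 31/4.
E[X | stage 3] = (10+11+13)/3 = 34/3.
By the law of total expectation,
E[X] = (1/3)·(8) + (1/3)·(31/4) + (1/3)·(34/3) = 325/36.

325/36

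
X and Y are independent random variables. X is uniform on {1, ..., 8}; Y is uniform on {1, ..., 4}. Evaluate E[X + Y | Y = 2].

Outcomes with Y = 2: (1,2), (2,2), (3,2), (4,2), (5,2), (6,2), (7,2), (8,2), each with probability 1/32.
E[X + Y | Y = 2] = (3 + 4 + 5 + 6 + 7 + 8 + 9 + 10) / 8 = 13/2.

13/2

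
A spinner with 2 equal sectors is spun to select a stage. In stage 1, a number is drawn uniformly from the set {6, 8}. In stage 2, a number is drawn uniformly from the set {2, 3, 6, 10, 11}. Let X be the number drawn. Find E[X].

E[X | stage 1] = (6+8)/2 = 7.
E[X | stage 2] = (2+3+6+10+11)/5 = 32/5.
By the law of total expectation,
E[X] = (1/2)·(7) + (1/2)·(32/5) = 67/10.

67/10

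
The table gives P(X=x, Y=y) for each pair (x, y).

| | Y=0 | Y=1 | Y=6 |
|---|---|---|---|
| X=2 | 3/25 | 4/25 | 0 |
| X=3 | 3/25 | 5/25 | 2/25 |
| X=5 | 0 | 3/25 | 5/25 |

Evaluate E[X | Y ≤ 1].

P(Y ≤ 1) = 18/25.
Σ X·P over the event = 2·(3/25) + 2·(4/25) + 3·(3/25) + 3·(5/25) + 5·(3/25) = 53/25.
E[X | Y ≤ 1] = (53/25) / (18/25) = 53/18.

53/18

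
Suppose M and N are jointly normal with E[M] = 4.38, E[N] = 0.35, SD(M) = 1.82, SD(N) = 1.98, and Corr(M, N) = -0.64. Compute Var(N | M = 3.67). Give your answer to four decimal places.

Var(N | M=x) = (1 − ρ²)·σ_N².
Var(N | M=3.67) = (1.98)²·(1 − (-0.64)²) = 3.9204·0.5904 = 2.3146.

2.3146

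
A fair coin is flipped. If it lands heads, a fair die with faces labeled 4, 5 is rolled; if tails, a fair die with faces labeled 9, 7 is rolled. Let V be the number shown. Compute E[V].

E[V | heads] = (4+5)/2 = 9/2.
E[V | tails] = (9+7)/2 = 8.
By the law of total expectation,
E[V] = (1/2)·(9/2) + (1/2)·(8) = 25/4.

25/4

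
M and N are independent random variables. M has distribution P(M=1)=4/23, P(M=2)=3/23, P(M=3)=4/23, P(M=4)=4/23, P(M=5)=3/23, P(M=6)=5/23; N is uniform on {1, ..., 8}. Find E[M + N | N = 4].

P(N = 4) = 1/8.
Summing (M+N)·P(x,y) over outcomes with N = 4 gives 175/184.
E[M + N | N = 4] = (175/184) / (1/8) = 175/23.

175/23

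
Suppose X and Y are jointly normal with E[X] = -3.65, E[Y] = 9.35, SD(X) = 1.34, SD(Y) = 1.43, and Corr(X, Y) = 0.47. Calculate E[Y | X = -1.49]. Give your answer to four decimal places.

10.4334

The regression of Y on X has slope ρ·σ_Y/σ_X and passes through (μ_X, μ_Y).
E[Y | X=-1.49] = 9.35 + (0.47)·(1.43/1.34)·(-1.49 − (-3.65)) = 9.35 + (0.50157)·(2.16) = 10.4334.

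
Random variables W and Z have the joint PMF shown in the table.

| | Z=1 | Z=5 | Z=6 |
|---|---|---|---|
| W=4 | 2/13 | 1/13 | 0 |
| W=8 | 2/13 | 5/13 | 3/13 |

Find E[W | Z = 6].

8

P(Z = 6) = 3/13.
Summing W·P(W=x,Z=y) over the conditioning event gives 24/13.
E[W | Z = 6] = (24/13) / (3/13) = 8.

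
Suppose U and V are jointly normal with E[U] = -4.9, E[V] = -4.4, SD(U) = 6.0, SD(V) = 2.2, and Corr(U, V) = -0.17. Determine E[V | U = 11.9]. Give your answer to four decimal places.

For a bivariate normal, E[V | U=x] = μ_V + ρ·(σ_V/σ_U)·(x − μ_U).
E[V | U=11.9] = -4.4 + (-0.17)·(2.2/6.0)·(11.9 − (-4.9)) = -4.4 + (-0.062333)·(16.8) = -5.4472.

-5.4472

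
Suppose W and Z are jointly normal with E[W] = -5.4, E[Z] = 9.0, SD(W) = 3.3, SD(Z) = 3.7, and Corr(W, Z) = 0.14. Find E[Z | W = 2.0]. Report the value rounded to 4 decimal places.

For a bivariate normal, E[Z | W=x] = μ_Z + ρ·(σ_Z/σ_W)·(x − μ_W).
E[Z | W=2.0] = 9.0 + (0.14)·(3.7/3.3)·(2.0 − (-5.4)) = 9.0 + (0.15697)·(7.4) = 10.1616.

10.1616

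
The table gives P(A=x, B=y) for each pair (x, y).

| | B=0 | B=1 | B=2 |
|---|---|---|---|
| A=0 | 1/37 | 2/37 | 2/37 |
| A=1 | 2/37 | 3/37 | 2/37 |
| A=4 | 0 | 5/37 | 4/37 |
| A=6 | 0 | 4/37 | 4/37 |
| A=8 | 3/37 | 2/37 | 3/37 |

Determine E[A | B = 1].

P(B = 1) = 16/37.
Summing A·P(A=x,B=y) over the conditioning event gives 63/37.
E[A | B = 1] = (63/37) / (16/37) = 63/16.

63/16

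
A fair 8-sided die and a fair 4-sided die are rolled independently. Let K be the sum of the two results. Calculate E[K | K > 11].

P(K > 11) = 1/32.
Σ over the event: 12·1/32 = 3/8.
E[K | K > 11] = (3/8) / (1/32) = 12.

12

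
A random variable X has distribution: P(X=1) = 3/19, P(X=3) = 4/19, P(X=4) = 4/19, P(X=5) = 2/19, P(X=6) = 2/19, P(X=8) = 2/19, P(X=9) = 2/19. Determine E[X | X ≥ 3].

21/4

P(X ≥ 3) = 16/19.
Σ over the event: 3·4/19 + 4·4/19 + 5·2/19 + 6·2/19 + 8·2/19 + 9·2/19 = 84/19.
E[X | X ≥ 3] = (84/19) / (16/19) = 21/4.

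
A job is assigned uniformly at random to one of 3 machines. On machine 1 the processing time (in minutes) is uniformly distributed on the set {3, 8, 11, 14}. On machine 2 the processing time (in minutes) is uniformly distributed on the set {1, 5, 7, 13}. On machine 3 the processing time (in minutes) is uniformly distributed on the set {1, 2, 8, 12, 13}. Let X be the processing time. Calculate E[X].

227/30

E[X | machine 1] = (3+8+11+14)/4 = 9.
E[X | machine 2] = (1+5+7+13)/4 = 13/2.
E[X | machine 3] = (1+2+8+12+13)/5 = 36/5.
E[X] = (1/3)·(9) + (1/3)·(13/2) + (1/3)·(36/5) = 227/30.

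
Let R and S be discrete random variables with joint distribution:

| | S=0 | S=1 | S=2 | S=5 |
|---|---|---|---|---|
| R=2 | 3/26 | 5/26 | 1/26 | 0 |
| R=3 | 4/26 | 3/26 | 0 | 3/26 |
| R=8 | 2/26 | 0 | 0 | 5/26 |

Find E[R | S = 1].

P(S = 1) = 4/13.
Σ R·P over the event = 2·(5/26) + 3·(3/26) = 19/26.
E[R | S = 1] = (19/26) / (4/13) = 19/8.

19/8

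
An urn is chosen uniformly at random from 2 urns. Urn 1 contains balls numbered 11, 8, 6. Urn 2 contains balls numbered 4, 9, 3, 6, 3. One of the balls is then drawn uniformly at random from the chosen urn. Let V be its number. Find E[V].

E[V | urn 1] = (11+8+6)/3 = 25/3.
E[V | urn 2] = (4+9+3+6+3)/5 = 5.
By the law of total expectation,
E[V] = (1/2)·(25/3) + (1/2)·(5) = 20/3.

20/3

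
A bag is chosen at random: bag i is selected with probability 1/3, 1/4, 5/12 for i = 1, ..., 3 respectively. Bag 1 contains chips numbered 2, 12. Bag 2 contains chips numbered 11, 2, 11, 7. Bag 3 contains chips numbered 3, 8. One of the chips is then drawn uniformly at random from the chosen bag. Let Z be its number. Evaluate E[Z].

105/16

E[Z | bag 1] = (2+12)/2 = 7.
E[Z | bag 2] = (11+2+11+7)/4 = 31/4.
E[Z | bag 3] = (3+8)/2 = 11/2.
E[Z] = (1/3)·(7) + (1/4)·(31/4) + (5/12)·(11/2) = 105/16.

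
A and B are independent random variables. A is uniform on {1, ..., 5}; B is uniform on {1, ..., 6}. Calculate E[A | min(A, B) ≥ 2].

P(min(A, B) ≥ 2) = 2/3.
Summing A·P(x,y) over outcomes with min(A, B) ≥ 2 gives 7/3.
E[A | min(A, B) ≥ 2] = (7/3) / (2/3) = 7/2.

7/2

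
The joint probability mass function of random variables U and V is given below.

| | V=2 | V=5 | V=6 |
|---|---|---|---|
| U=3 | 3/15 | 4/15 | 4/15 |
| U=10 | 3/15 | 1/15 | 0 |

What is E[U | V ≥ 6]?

P(V ≥ 6) = 4/15.
Σ U·P over the event = 3·(4/15) = 4/5.
E[U | V ≥ 6] = (4/5) / (4/15) = 3.

3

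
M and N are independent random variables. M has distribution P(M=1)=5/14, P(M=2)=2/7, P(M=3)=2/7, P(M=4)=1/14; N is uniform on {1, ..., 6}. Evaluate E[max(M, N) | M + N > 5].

P(M + N > 5) = 43/84.
Summing max(M,N)·P(x,y) over outcomes with M + N > 5 gives 5/2.
E[max(M, N) | M + N > 5] = (5/2) / (43/84) = 210/43.

210/43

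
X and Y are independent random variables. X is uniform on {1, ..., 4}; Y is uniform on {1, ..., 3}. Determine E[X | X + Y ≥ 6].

P(X + Y ≥ 6) = 1/4.
Summing X·P(x,y) over outcomes with X + Y ≥ 6 gives 11/12.
E[X | X + Y ≥ 6] = (11/12) / (1/4) = 11/3.

11/3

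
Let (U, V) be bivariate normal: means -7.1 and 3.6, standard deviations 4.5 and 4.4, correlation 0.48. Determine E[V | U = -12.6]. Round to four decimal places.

1.0187

E[V | U=x] = μ_V + ρ(σ_V/σ_U)(x − μ_U) for jointly normal variables.
E[V | U=-12.6] = 3.6 + (0.48)·(4.4/4.5)·(-12.6 − (-7.1)) = 3.6 + (0.46933)·(-5.5) = 1.0187.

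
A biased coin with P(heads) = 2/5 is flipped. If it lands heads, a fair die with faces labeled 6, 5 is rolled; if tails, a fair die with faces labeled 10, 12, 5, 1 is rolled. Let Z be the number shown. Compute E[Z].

E[Z | heads] = (6+5)/2 = 11/2.
E[Z | tails] = (10+12+5+1)/4 = 7.
By the law of total expectation,
E[Z] = (2/5)·(11/2) + (3/5)·(7) = 32/5.

32/5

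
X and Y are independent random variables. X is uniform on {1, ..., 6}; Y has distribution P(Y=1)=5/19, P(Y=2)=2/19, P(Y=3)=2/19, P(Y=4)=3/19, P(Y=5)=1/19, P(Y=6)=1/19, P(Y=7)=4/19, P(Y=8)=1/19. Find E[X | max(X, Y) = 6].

99/19

P(max(X, Y) = 6) = 1/6.
Summing X·P(x,y) over outcomes with max(X, Y) = 6 gives 33/38.
E[X | max(X, Y) = 6] = (33/38) / (1/6) = 99/19.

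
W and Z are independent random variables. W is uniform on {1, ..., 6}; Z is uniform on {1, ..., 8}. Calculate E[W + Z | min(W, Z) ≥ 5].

12

Outcomes with min(W, Z) ≥ 5: (5,5), (5,6), (5,7), (5,8), (6,5), (6,6), (6,7), (6,8), each with probability 1/48.
E[W + Z | min(W, Z) ≥ 5] = (10 + 11 + 12 + 13 + 11 + 12 + 13 + 14) / 8 = 12.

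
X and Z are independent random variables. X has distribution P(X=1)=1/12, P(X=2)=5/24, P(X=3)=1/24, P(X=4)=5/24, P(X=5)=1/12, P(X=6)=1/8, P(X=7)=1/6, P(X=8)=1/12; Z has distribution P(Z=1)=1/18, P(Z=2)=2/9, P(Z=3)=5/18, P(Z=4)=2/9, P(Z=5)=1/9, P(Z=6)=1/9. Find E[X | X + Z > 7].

P(X + Z > 7) = 239/432.
Summing X·P(x,y) over outcomes with X + Z > 7 gives 355/108.
E[X | X + Z > 7] = (355/108) / (239/432) = 1420/239.

1420/239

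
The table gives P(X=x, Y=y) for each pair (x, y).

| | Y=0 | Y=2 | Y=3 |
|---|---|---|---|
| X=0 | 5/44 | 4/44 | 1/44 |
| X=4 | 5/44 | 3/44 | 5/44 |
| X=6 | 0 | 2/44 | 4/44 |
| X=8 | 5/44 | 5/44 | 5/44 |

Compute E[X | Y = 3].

P(Y = 3) = 15/44.
Σ X·P over the event = 0·(1/44) + 4·(5/44) + 6·(4/44) + 8·(5/44) = 21/11.
E[X | Y = 3] = (21/11) / (15/44) = 28/5.

28/5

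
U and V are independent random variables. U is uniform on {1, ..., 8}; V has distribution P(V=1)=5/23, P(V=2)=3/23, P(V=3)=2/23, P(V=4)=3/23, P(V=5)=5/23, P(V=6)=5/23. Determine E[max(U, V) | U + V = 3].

2

P(U + V = 3) = 1/23.
Summing max(U,V)·P(x,y) over outcomes with U + V = 3 gives 2/23.
E[max(U, V) | U + V = 3] = (2/23) / (1/23) = 2.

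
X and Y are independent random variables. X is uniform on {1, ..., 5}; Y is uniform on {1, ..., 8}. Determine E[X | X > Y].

4

P(X > Y) = 1/4.
Summing X·P(x,y) over outcomes with X > Y gives 1.
E[X | X > Y] = (1) / (1/4) = 4.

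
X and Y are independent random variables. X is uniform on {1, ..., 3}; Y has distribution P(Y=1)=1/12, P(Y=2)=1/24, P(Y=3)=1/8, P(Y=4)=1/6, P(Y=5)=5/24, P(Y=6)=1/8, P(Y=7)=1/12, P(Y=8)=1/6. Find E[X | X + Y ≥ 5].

126/61

P(X + Y ≥ 5) = 61/72.
Summing X·P(x,y) over outcomes with X + Y ≥ 5 gives 7/4.
E[X | X + Y ≥ 5] = (7/4) / (61/72) = 126/61.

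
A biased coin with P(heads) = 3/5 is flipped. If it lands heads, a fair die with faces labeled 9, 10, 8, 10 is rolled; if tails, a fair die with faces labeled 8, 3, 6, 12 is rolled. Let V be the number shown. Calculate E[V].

E[V | heads] = (9+10+8+10)/4 = 37/4.
E[V | tails] = (8+3+6+12)/4 = 29/4.
E[V] = (3/5)·(37/4) + (2/5)·(29/4) = 169/20.

169/20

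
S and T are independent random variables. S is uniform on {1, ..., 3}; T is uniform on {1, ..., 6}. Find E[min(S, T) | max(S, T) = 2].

4/3

Outcomes with max(S, T) = 2: (1,2), (2,1), (2,2), each with probability 1/18.
E[min(S, T) | max(S, T) = 2] = (1 + 1 + 2) / 3 = 4/3.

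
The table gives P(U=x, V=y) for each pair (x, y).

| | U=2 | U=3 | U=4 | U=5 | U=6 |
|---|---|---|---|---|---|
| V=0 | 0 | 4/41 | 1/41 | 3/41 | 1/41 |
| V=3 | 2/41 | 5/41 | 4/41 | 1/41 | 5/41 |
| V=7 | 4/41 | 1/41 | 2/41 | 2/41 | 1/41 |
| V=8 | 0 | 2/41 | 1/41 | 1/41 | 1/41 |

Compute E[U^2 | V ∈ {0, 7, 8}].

401/24

P(V ∈ {0, 7, 8}) = 24/41.
Summing U^2·P(U=x,V=y) over the conditioning event gives 401/41.
E[U^2 | V ∈ {0, 7, 8}] = (401/41) / (24/41) = 401/24.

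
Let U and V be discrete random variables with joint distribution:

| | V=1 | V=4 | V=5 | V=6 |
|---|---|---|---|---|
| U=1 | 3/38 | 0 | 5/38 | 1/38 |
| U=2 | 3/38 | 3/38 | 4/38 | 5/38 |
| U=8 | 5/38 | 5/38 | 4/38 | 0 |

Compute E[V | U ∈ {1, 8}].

79/23

P(U ∈ {1, 8}) = 23/38.
Σ V·P over the event = 1·(3/38) + 5·(5/38) + 6·(1/38) + 1·(5/38) + 4·(5/38) + 5·(4/38) = 79/38.
E[V | U ∈ {1, 8}] = (79/38) / (23/38) = 79/23.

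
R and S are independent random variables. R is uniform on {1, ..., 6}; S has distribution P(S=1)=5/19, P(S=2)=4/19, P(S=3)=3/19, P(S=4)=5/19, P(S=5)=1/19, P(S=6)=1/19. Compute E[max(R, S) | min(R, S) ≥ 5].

P(min(R, S) ≥ 5) = 2/57.
Summing max(R,S)·P(x,y) over outcomes with min(R, S) ≥ 5 gives 23/114.
E[max(R, S) | min(R, S) ≥ 5] = (23/114) / (2/57) = 23/4.

23/4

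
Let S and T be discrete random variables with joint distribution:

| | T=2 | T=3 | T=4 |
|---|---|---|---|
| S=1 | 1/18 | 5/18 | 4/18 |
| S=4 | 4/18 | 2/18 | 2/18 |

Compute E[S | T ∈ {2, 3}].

P(T ∈ {2, 3}) = 2/3.
Σ S·P over the event = 1·(1/18) + 1·(5/18) + 4·(4/18) + 4·(2/18) = 5/3.
E[S | T ∈ {2, 3}] = (5/3) / (2/3) = 5/2.

5/2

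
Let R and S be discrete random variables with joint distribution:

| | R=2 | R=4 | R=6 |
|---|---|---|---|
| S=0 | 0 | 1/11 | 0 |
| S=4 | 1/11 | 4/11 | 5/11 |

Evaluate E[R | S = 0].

P(S = 0) = 1/11.
Σ R·P over the event = 4·(1/11) = 4/11.
E[R | S = 0] = (4/11) / (1/11) = 4.

4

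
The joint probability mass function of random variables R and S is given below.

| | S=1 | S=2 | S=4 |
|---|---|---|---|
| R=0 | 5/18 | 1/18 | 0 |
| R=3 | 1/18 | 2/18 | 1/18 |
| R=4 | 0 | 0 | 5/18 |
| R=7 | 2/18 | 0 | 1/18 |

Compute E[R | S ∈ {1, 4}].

P(S ∈ {1, 4}) = 5/6.
Σ R·P over the event = 0·(5/18) + 3·(1/18) + 3·(1/18) + 4·(5/18) + 7·(2/18) + 7·(1/18) = 47/18.
E[R | S ∈ {1, 4}] = (47/18) / (5/6) = 47/15.

47/15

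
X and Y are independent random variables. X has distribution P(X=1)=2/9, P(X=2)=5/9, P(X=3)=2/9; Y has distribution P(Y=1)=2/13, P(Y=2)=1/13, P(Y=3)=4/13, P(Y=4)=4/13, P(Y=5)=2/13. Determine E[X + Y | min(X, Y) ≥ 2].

P(min(X, Y) ≥ 2) = 77/117.
Summing (X+Y)·P(x,y) over outcomes with min(X, Y) ≥ 2 gives 152/39.
E[X + Y | min(X, Y) ≥ 2] = (152/39) / (77/117) = 456/77.

456/77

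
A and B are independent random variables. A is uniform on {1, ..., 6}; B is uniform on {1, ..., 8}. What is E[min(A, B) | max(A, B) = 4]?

16/7

Outcomes with max(A, B) = 4: (1,4), (2,4), (3,4), (4,1), (4,2), (4,3), (4,4), each with probability 1/48.
E[min(A, B) | max(A, B) = 4] = (1 + 2 + 3 + 1 + 2 + 3 + 4) / 7 = 16/7.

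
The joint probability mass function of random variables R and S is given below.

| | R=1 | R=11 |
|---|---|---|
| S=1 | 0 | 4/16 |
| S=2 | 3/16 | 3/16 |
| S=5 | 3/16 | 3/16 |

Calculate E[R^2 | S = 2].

61

P(S = 2) = 3/8.
Σ R^2·P over the event = 1·(3/16) + 121·(3/16) = 183/8.
E[R^2 | S = 2] = (183/8) / (3/8) = 61.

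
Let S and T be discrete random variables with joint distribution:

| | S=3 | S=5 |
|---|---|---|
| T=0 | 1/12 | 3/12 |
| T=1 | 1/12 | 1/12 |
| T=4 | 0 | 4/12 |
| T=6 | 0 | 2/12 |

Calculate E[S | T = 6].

5

P(T = 6) = 1/6.
Σ S·P over the event = 5·(2/12) = 5/6.
E[S | T = 6] = (5/6) / (1/6) = 5.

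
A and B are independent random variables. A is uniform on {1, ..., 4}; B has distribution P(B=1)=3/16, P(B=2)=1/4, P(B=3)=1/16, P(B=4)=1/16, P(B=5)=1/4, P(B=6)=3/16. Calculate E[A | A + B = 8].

P(A + B = 8) = 1/8.
Summing A·P(x,y) over outcomes with A + B = 8 gives 11/32.
E[A | A + B = 8] = (11/32) / (1/8) = 11/4.

11/4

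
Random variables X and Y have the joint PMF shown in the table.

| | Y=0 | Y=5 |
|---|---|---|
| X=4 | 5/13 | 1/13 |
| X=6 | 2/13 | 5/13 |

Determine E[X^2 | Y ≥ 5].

P(Y ≥ 5) = 6/13.
Σ X^2·P over the event = 16·(1/13) + 36·(5/13) = 196/13.
E[X^2 | Y ≥ 5] = (196/13) / (6/13) = 98/3.

98/3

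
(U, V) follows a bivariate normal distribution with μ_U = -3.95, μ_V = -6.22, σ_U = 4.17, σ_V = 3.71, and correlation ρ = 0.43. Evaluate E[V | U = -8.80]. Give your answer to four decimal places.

-8.0754

For a bivariate normal, E[V | U=x] = μ_V + ρ·(σ_V/σ_U)·(x − μ_U).
E[V | U=-8.80] = -6.22 + (0.43)·(3.71/4.17)·(-8.80 − (-3.95)) = -6.22 + (0.382566)·(-4.85) = -8.0754.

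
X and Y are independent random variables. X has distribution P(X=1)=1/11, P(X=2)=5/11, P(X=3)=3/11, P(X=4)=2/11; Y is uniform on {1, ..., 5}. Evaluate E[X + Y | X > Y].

78/17

P(X > Y) = 17/55.
Summing (X+Y)·P(x,y) over outcomes with X > Y gives 78/55.
E[X + Y | X > Y] = (78/55) / (17/55) = 78/17.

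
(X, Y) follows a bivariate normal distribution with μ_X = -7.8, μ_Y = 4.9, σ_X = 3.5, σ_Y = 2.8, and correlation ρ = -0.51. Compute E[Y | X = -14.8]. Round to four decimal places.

7.7560

E[Y | X=x] = μ_Y + ρ(σ_Y/σ_X)(x − μ_X) for jointly normal variables.
E[Y | X=-14.8] = 4.9 + (-0.51)·(2.8/3.5)·(-14.8 − (-7.8)) = 4.9 + (-0.408)·(-7) = 7.7560.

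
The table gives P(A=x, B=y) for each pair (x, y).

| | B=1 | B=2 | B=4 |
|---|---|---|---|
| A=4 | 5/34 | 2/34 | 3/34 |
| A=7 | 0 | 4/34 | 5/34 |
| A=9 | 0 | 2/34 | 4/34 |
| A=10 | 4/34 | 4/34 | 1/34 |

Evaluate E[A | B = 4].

93/13

P(B = 4) = 13/34.
Σ A·P over the event = 4·(3/34) + 7·(5/34) + 9·(4/34) + 10·(1/34) = 93/34.
E[A | B = 4] = (93/34) / (13/34) = 93/13.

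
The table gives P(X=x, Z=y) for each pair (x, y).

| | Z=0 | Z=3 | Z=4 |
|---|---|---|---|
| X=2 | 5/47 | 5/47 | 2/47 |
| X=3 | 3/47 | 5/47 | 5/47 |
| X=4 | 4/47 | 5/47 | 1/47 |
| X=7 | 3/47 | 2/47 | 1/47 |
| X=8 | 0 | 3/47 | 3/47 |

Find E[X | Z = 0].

P(Z = 0) = 15/47.
Σ X·P over the event = 2·(5/47) + 3·(3/47) + 4·(4/47) + 7·(3/47) = 56/47.
E[X | Z = 0] = (56/47) / (15/47) = 56/15.

56/15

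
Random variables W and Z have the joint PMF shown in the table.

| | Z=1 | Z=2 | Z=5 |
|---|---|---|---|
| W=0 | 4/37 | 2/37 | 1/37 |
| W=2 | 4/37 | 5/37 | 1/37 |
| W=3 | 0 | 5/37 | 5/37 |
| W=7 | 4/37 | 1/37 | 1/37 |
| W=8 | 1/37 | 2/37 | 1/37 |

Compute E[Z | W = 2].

P(W = 2) = 10/37.
Σ Z·P over the event = 1·(4/37) + 2·(5/37) + 5·(1/37) = 19/37.
E[Z | W = 2] = (19/37) / (10/37) = 19/10.

19/10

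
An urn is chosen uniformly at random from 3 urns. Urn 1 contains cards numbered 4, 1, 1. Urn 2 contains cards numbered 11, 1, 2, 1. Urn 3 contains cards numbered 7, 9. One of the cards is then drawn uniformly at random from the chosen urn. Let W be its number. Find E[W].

55/12

E[W | urn 1] = (4+1+1)/3 = 2.
E[W | urn 2] = (11+1+2+1)/4 = 15/4.
E[W | urn 3] = (7+9)/2 = 8.
By the law of total expectation,
E[W] = (1/3)·(2) + (1/3)·(15/4) + (1/3)·(8) = 55/12.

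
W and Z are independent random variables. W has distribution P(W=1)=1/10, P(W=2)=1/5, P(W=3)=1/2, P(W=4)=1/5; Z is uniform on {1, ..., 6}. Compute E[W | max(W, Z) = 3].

25/9

P(max(W, Z) = 3) = 3/10.
Summing W·P(x,y) over outcomes with max(W, Z) = 3 gives 5/6.
E[W | max(W, Z) = 3] = (5/6) / (3/10) = 25/9.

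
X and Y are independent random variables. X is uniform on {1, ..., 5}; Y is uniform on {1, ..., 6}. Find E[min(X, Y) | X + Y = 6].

9/5

Outcomes with X + Y = 6: (1,5), (2,4), (3,3), (4,2), (5,1), each with probability 1/30.
E[min(X, Y) | X + Y = 6] = (1 + 2 + 3 + 2 + 1) / 5 = 9/5.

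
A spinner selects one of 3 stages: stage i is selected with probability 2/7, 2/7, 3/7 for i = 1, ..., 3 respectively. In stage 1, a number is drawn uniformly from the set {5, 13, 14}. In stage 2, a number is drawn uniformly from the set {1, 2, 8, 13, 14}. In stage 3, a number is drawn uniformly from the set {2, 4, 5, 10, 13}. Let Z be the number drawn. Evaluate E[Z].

122/15

E[Z | stage 1] = (5+13+14)/3 = 32/3.
E[Z | stage 2] = (1+2+8+13+14)/5 = 38/5.
E[Z | stage 3] = (2+4+5+10+13)/5 = 34/5.
E[Z] = (2/7)·(32/3) + (2/7)·(38/5) + (3/7)·(34/5) = 122/15.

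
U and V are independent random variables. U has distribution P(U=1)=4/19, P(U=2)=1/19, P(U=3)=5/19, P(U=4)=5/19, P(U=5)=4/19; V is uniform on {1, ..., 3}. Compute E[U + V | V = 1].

80/19

P(V = 1) = 1/3.
Summing (U+V)·P(x,y) over outcomes with V = 1 gives 80/57.
E[U + V | V = 1] = (80/57) / (1/3) = 80/19.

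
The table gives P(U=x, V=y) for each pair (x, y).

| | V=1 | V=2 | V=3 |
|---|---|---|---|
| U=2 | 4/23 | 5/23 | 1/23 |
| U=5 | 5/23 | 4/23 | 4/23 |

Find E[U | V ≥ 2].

26/7

P(V ≥ 2) = 14/23.
Σ U·P over the event = 2·(5/23) + 2·(1/23) + 5·(4/23) + 5·(4/23) = 52/23.
E[U | V ≥ 2] = (52/23) / (14/23) = 26/7.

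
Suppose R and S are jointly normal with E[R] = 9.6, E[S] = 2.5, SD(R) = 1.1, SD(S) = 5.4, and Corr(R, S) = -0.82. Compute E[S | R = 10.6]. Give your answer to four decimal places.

The regression of S on R has slope ρ·σ_S/σ_R and passes through (μ_R, μ_S).
E[S | R=10.6] = 2.5 + (-0.82)·(5.4/1.1)·(10.6 − (9.6)) = 2.5 + (-4.0255)·(1) = -1.5255.

-1.5255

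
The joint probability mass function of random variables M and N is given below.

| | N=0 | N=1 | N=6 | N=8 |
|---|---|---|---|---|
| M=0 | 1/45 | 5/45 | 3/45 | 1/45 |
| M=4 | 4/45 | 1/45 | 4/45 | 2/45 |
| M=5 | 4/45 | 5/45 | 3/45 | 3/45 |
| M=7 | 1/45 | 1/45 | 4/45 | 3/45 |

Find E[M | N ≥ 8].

P(N ≥ 8) = 1/5.
Σ M·P over the event = 0·(1/45) + 4·(2/45) + 5·(3/45) + 7·(3/45) = 44/45.
E[M | N ≥ 8] = (44/45) / (1/5) = 44/9.

44/9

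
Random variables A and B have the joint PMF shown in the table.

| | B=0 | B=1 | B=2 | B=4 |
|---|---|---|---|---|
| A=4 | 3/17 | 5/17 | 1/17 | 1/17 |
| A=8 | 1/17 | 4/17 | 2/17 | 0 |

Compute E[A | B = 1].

52/9

P(B = 1) = 9/17.
Σ A·P over the event = 4·(5/17) + 8·(4/17) = 52/17.
E[A | B = 1] = (52/17) / (9/17) = 52/9.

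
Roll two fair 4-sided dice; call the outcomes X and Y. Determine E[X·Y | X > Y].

35/6

P(X > Y) = 3/8.
Summing XY·P(x,y) over outcomes with X > Y gives 35/16.
E[X·Y | X > Y] = (35/16) / (3/8) = 35/6.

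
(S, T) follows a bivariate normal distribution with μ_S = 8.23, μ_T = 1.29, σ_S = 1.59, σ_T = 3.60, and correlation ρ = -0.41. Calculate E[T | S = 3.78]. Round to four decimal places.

5.4209

E[T | S=x] = μ_T + ρ(σ_T/σ_S)(x − μ_S) for jointly normal variables.
E[T | S=3.78] = 1.29 + (-0.41)·(3.60/1.59)·(3.78 − (8.23)) = 1.29 + (-0.9283)·(-4.45) = 5.4209.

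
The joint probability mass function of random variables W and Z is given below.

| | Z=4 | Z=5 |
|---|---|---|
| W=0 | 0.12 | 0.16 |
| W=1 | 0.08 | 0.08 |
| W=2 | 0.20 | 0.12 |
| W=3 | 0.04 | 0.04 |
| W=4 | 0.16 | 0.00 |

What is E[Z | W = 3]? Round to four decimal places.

P(W = 3) = 0.08.
Σ Z·P over the event = 4·(0.04) + 5·(0.04) = 0.36.
E[Z | W = 3] = (0.36) / (0.08) = 4.5000.

4.5000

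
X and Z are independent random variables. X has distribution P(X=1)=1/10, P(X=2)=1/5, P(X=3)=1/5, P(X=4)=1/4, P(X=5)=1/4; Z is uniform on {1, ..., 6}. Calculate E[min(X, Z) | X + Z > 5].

P(X + Z > 5) = 29/40.
Summing min(X,Z)·P(x,y) over outcomes with X + Z > 5 gives 87/40.
E[min(X, Z) | X + Z > 5] = (87/40) / (29/40) = 3.

3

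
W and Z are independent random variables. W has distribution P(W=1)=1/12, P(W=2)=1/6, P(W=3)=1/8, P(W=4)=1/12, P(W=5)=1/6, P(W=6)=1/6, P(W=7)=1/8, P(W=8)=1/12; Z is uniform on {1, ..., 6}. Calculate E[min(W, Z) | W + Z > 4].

385/127

P(W + Z > 4) = 127/144.
Summing min(W,Z)·P(x,y) over outcomes with W + Z > 4 gives 385/144.
E[min(W, Z) | W + Z > 4] = (385/144) / (127/144) = 385/127.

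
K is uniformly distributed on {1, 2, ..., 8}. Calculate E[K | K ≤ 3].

2

Given K ≤ 3, K is equally likely to be any of {1, 2, 3}.
E[K | K ≤ 3] = (1 + 2 + 3) / 3 = 2.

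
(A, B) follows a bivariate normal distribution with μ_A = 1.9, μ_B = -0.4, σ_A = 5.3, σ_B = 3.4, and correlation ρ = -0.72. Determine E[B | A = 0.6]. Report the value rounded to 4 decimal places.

For a bivariate normal, E[B | A=x] = μ_B + ρ·(σ_B/σ_A)·(x − μ_A).
E[B | A=0.6] = -0.4 + (-0.72)·(3.4/5.3)·(0.6 − (1.9)) = -0.4 + (-0.46189)·(-1.3) = 0.2005.

0.2005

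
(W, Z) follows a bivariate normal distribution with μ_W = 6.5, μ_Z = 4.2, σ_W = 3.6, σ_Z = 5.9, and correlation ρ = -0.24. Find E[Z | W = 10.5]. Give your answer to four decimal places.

E[Z | W=x] = μ_Z + ρ(σ_Z/σ_W)(x − μ_W) for jointly normal variables.
E[Z | W=10.5] = 4.2 + (-0.24)·(5.9/3.6)·(10.5 − (6.5)) = 4.2 + (-0.39333)·(4) = 2.6267.

2.6267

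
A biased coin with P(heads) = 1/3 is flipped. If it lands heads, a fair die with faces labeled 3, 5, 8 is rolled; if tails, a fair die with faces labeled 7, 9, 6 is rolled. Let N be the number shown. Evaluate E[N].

20/3

E[N | heads] = (3+5+8)/3 = 16/3.
E[N | tails] = (7+9+6)/3 = 22/3.
By the law of total expectation,
E[N] = (1/3)·(16/3) + (2/3)·(22/3) = 20/3.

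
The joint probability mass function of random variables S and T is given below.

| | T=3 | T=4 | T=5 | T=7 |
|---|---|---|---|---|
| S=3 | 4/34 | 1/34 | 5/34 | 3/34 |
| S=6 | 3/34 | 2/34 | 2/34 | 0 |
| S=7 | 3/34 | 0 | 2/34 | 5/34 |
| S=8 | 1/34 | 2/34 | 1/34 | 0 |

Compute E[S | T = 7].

11/2

P(T = 7) = 4/17.
Summing S·P(S=x,T=y) over the conditioning event gives 22/17.
E[S | T = 7] = (22/17) / (4/17) = 11/2.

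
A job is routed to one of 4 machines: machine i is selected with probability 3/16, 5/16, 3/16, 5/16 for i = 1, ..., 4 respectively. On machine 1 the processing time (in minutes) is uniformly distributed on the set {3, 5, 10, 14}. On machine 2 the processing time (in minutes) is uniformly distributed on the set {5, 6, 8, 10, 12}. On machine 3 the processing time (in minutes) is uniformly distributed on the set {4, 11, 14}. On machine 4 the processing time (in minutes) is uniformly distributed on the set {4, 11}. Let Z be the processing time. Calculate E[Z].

263/32

E[Z | machine 1] = (3+5+10+14)/4 = 8.
E[Z | machine 2] = (5+6+8+10+12)/5 = 41/5.
E[Z | machine 3] = (4+11+14)/3 = 29/3.
E[Z | machine 4] = (4+11)/2 = 15/2.
By the law of total expectation,
E[Z] = (3/16)·(8) + (5/16)·(41/5) + (3/16)·(29/3) + (5/16)·(15/2) = 263/32.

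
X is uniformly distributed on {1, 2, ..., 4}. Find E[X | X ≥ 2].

3

Given X ≥ 2, X is equally likely to be any of {2, 3, 4}.
E[X | X ≥ 2] = (2 + 3 + 4) / 3 = 3.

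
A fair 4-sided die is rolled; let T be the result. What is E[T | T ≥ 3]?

Given T ≥ 3, T is equally likely to be any of {3, 4}.
E[T | T ≥ 3] = (3 + 4) / 2 = 7/2.

7/2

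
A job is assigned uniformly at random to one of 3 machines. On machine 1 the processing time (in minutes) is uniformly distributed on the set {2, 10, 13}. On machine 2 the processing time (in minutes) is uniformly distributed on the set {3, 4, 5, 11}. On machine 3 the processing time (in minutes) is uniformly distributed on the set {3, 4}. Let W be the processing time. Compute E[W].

E[W | machine 1] = (2+10+13)/3 = 25/3.
E[W | machine 2] = (3+4+5+11)/4 = 23/4.
E[W | machine 3] = (3+4)/2 = 7/2.
By the law of total expectation,
E[W] = (1/3)·(25/3) + (1/3)·(23/4) + (1/3)·(7/2) = 211/36.

211/36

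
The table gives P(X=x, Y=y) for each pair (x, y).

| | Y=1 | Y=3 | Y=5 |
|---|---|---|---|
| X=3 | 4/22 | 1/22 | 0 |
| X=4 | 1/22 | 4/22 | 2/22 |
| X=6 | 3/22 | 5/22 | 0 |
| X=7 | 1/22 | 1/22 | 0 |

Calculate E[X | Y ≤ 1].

P(Y ≤ 1) = 9/22.
Σ X·P over the event = 3·(4/22) + 4·(1/22) + 6·(3/22) + 7·(1/22) = 41/22.
E[X | Y ≤ 1] = (41/22) / (9/22) = 41/9.

41/9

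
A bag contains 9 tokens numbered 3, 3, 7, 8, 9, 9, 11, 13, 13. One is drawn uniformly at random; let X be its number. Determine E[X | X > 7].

P(X > 7) = 2/3.
Σ over the event: 8·1/9 + 9·2/9 + 11·1/9 + 13·2/9 = 7.
E[X | X > 7] = (7) / (2/3) = 21/2.

21/2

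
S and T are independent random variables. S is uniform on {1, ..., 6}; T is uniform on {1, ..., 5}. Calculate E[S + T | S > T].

P(S > T) = 1/2.
Summing (S+T)·P(x,y) over outcomes with S > T gives 7/2.
E[S + T | S > T] = (7/2) / (1/2) = 7.

7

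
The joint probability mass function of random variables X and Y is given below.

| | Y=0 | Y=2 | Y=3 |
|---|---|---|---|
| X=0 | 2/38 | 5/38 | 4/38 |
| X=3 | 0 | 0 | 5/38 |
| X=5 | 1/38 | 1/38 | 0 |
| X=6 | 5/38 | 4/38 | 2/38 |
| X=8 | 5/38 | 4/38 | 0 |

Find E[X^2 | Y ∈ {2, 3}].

P(Y ∈ {2, 3}) = 25/38.
Σ X^2·P over the event = 0·(5/38) + 0·(4/38) + 9·(5/38) + 25·(1/38) + 36·(4/38) + 36·(2/38) + 64·(4/38) = 271/19.
E[X^2 | Y ∈ {2, 3}] = (271/19) / (25/38) = 542/25.

542/25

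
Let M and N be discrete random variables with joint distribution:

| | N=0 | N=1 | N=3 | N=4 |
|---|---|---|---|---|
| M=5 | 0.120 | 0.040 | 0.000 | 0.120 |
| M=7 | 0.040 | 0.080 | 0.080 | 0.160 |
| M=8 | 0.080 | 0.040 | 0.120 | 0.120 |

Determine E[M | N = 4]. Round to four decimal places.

6.7000

P(N = 4) = 0.400.
Σ M·P over the event = 5·(0.120) + 7·(0.160) + 8·(0.120) = 2.680.
E[M | N = 4] = (2.680) / (0.400) = 6.7000.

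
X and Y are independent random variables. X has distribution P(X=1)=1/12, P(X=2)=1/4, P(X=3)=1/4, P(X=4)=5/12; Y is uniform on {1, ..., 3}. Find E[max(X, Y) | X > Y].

P(X > Y) = 2/3.
Summing max(X,Y)·P(x,y) over outcomes with X > Y gives 7/3.
E[max(X, Y) | X > Y] = (7/3) / (2/3) = 7/2.

7/2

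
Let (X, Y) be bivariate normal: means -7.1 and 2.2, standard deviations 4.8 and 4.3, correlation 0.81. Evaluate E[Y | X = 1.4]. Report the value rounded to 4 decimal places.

The regression of Y on X has slope ρ·σ_Y/σ_X and passes through (μ_X, μ_Y).
E[Y | X=1.4] = 2.2 + (0.81)·(4.3/4.8)·(1.4 − (-7.1)) = 2.2 + (0.72562)·(8.5) = 8.3678.

8.3678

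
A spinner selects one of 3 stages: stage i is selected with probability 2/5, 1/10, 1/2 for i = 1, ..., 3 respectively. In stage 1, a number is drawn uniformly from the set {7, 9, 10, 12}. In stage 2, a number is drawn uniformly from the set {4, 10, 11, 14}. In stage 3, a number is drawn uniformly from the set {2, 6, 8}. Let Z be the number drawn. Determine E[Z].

893/120

E[Z | stage 1] = (7+9+10+12)/4 = 19/2.
E[Z | stage 2] = (4+10+11+14)/4 = 39/4.
E[Z | stage 3] = (2+6+8)/3 = 16/3.
By the law of total expectation,
E[Z] = (2/5)·(19/2) + (1/10)·(39/4) + (1/2)·(16/3) = 893/120.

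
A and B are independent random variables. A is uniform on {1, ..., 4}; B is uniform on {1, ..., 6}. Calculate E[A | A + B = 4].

2

Outcomes with A + B = 4: (1,3), (2,2), (3,1), each with probability 1/24.
E[A | A + B = 4] = (1 + 2 + 3) / 3 = 2.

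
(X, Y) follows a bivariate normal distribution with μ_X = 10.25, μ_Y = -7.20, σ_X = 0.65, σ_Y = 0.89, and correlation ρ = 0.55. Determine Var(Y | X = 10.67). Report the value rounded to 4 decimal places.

The conditional variance in a bivariate normal is σ_Y²(1 − ρ²), independent of x.
Var(Y | X=10.67) = (0.89)²·(1 − (0.55)²) = 0.7921·0.6975 = 0.5525.

0.5525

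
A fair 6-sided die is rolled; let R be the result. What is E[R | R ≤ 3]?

Given R ≤ 3, R is equally likely to be any of {1, 2, 3}.
E[R | R ≤ 3] = (1 + 2 + 3) / 3 = 2.

2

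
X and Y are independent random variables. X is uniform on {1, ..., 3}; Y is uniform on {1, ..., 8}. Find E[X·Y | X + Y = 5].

16/3

Outcomes with X + Y = 5: (1,4), (2,3), (3,2), each with probability 1/24.
E[X·Y | X + Y = 5] = (4 + 6 + 6) / 3 = 16/3.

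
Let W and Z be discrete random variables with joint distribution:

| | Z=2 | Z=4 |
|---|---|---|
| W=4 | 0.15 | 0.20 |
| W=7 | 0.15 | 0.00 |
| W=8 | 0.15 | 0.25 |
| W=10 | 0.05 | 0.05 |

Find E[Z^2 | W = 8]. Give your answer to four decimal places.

11.5000

P(W = 8) = 0.40.
Σ Z^2·P over the event = 4·(0.15) + 16·(0.25) = 4.60.
E[Z^2 | W = 8] = (4.60) / (0.40) = 11.5000.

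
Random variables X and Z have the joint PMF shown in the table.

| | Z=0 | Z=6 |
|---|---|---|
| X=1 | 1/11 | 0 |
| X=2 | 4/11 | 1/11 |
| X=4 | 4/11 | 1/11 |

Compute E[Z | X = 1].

P(X = 1) = 1/11.
Σ Z·P over the event = 0·(1/11) = 0.
E[Z | X = 1] = (0) / (1/11) = 0.

0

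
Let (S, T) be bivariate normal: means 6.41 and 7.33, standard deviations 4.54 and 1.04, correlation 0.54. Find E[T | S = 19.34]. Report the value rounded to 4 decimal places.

8.9294

E[T | S=x] = μ_T + ρ(σ_T/σ_S)(x − μ_S) for jointly normal variables.
E[T | S=19.34] = 7.33 + (0.54)·(1.04/4.54)·(19.34 − (6.41)) = 7.33 + (0.1237)·(12.93) = 8.9294.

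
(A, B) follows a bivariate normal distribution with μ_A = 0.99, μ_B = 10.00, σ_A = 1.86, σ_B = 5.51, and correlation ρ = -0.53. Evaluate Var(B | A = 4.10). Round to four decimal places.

21.8319

Var(B | A=x) = (1 − ρ²)·σ_B².
Var(B | A=4.10) = (5.51)²·(1 − (-0.53)²) = 30.3601·0.7191 = 21.8319.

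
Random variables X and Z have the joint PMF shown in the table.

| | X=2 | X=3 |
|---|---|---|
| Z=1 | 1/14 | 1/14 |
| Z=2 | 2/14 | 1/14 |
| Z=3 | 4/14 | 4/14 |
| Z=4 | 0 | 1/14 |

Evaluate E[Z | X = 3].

P(X = 3) = 1/2.
Σ Z·P over the event = 1·(1/14) + 2·(1/14) + 3·(4/14) + 4·(1/14) = 19/14.
E[Z | X = 3] = (19/14) / (1/2) = 19/7.

19/7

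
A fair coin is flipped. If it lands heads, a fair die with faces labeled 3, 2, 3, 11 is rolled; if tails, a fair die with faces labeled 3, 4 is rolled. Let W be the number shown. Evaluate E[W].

33/8

E[W | heads] = (3+2+3+11)/4 = 19/4.
E[W | tails] = (3+4)/2 = 7/2.
By the law of total expectation,
E[W] = (1/2)·(19/4) + (1/2)·(7/2) = 33/8.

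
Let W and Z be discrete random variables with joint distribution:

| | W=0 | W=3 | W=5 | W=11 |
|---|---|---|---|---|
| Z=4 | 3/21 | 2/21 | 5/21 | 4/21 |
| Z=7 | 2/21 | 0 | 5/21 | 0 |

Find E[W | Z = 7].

P(Z = 7) = 1/3.
Σ W·P over the event = 0·(2/21) + 5·(5/21) = 25/21.
E[W | Z = 7] = (25/21) / (1/3) = 25/7.

25/7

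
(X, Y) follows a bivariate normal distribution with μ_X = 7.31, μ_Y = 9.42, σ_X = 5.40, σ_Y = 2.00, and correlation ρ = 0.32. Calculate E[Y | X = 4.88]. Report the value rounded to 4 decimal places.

The regression of Y on X has slope ρ·σ_Y/σ_X and passes through (μ_X, μ_Y).
E[Y | X=4.88] = 9.42 + (0.32)·(2.00/5.40)·(4.88 − (7.31)) = 9.42 + (0.11852)·(-2.43) = 9.1320.

9.1320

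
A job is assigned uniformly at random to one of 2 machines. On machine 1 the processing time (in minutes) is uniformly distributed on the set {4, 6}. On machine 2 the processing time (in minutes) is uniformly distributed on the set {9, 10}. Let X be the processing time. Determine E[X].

29/4

E[X | machine 1] = (4+6)/2 = 5.
E[X | machine 2] = (9+10)/2 = 19/2.
E[X] = (1/2)·(5) + (1/2)·(19/2) = 29/4.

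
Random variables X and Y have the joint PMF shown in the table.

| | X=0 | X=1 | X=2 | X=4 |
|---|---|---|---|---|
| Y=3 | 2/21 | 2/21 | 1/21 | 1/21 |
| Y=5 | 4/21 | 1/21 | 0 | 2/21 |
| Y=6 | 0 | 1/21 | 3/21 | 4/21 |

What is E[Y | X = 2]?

P(X = 2) = 4/21.
Σ Y·P over the event = 3·(1/21) + 6·(3/21) = 1.
E[Y | X = 2] = (1) / (4/21) = 21/4.

21/4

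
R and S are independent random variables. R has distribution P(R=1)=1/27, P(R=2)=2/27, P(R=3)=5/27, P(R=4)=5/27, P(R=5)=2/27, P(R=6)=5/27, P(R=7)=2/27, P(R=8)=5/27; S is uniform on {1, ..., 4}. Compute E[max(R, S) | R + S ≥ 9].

136/19

P(R + S ≥ 9) = 19/54.
Summing max(R,S)·P(x,y) over outcomes with R + S ≥ 9 gives 68/27.
E[max(R, S) | R + S ≥ 9] = (68/27) / (19/54) = 136/19.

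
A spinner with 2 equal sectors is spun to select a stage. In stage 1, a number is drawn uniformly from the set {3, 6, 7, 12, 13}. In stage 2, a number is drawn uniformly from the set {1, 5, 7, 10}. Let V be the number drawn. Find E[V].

E[V | stage 1] = (3+6+7+12+13)/5 = 41/5.
E[V | stage 2] = (1+5+7+10)/4 = 23/4.
By the law of total expectation,
E[V] = (1/2)·(41/5) + (1/2)·(23/4) = 279/40.

279/40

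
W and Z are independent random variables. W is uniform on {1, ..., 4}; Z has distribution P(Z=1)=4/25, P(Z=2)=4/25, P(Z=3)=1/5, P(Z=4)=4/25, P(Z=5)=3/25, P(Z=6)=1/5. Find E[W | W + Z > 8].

47/13

P(W + Z > 8) = 13/100.
Summing W·P(x,y) over outcomes with W + Z > 8 gives 47/100.
E[W | W + Z > 8] = (47/100) / (13/100) = 47/13.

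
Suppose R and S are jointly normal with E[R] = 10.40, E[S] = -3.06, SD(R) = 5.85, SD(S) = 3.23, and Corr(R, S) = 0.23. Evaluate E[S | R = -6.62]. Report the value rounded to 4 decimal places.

-5.2214

For a bivariate normal, E[S | R=x] = μ_S + ρ·(σ_S/σ_R)·(x − μ_R).
E[S | R=-6.62] = -3.06 + (0.23)·(3.23/5.85)·(-6.62 − (10.40)) = -3.06 + (0.12699)·(-17.02) = -5.2214.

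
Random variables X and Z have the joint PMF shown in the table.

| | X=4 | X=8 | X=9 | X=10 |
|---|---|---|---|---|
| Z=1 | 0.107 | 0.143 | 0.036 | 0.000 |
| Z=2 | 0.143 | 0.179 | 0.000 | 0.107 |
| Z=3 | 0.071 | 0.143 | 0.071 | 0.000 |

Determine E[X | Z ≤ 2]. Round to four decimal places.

P(Z ≤ 2) = 0.715.
Σ X·P over the event = 4·(0.107) + 4·(0.143) + 8·(0.143) + 8·(0.179) + 9·(0.036) + 10·(0.107) = 4.970.
E[X | Z ≤ 2] = (4.970) / (0.715) = 6.9510.

6.9510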